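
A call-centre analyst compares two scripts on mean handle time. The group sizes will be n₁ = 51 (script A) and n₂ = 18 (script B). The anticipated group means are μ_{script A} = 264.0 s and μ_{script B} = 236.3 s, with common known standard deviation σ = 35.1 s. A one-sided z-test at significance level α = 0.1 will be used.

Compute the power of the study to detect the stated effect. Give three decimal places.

Standardized effect: d = |μ_{script A} − μ_{script B}| / σ = |264.0 − 236.3| / 35.1 = 0.7892
Noncentrality parameter: δ = d / √(1/n₁ + 1/n₂) = 0.7892 / √(1/51 + 1/18) = 2.8785
One-sided α = 0.1 → critical value z_{0.1} = 1.282.
Power = P(Z > 1.282 − δ) = Φ(1.597) = 0.9449.

Power ≈ 0.945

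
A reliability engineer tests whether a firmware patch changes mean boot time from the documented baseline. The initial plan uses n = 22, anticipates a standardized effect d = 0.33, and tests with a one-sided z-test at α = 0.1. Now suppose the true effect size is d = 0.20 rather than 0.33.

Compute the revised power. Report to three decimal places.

Power ≈ 0.366

With d = 0.20: δ = d·√n = 0.20 × √22 = 0.9381. Critical value z_{0.1} = 1.282.
Revised power = P(Z > 1.282 − δ) = Φ(-0.343) = 0.3656.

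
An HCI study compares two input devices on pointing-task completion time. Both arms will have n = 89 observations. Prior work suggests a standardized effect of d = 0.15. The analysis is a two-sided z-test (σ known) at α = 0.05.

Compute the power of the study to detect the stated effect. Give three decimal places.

Power ≈ 0.170

Noncentrality parameter: δ = d·√(n/2) = 0.15 × √(89/2) = 1.0006
Two-sided α = 0.05 → critical value z_{0.025} = 1.960.
Power = Φ(δ − 1.960) + Φ(−δ − 1.960) = Φ(-0.959) + Φ(-2.961) = 0.1687 + 0.0015 = 0.1702.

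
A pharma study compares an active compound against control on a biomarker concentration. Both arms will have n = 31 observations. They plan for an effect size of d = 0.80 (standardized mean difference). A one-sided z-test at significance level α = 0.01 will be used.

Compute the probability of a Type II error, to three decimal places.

Noncentrality parameter: δ = d·√(n/2) = 0.80 × √(31/2) = 3.1496
Critical value for a one-sided test at α = 0.01: z_α = 2.326.
Power = Φ(δ − 2.326) = Φ(0.823) = 0.7948.
Type II error: β = 1 − power = 1 − 0.7948 = 0.2052.

β ≈ 0.205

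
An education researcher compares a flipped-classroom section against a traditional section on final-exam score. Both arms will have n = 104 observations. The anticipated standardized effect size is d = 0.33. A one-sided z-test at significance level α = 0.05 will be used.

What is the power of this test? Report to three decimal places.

Power ≈ 0.769

Noncentrality parameter: λ = d·√(n/2) = 0.33 × √(104/2) = 2.3797
One-sided α = 0.05 → critical value z_{0.05} = 1.645.
Power = Φ(λ − 1.645) = Φ(0.735) = 0.7688.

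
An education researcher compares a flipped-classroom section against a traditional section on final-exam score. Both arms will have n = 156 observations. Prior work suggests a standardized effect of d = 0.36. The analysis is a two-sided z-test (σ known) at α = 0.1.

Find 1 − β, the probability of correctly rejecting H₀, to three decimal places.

Noncentrality parameter: δ = d·√(n/2) = 0.36 × √(156/2) = 3.1794
Two-sided α = 0.1 → critical value z_{0.05} = 1.645.
Power = Φ(δ − 1.645) + Φ(−δ − 1.645) = Φ(1.535) + Φ(-4.824) = 0.9376 + 0.0000 = 0.9376.

Power ≈ 0.938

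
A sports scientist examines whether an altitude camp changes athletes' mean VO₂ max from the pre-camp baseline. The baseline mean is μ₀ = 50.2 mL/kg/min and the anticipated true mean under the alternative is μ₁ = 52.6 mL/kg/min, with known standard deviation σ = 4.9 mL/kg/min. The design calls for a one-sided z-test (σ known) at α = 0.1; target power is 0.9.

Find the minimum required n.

n = 28

Standardized effect: d = |μ₁ − μ₀| / σ = |52.6 − 50.2| / 4.9 = 0.4898
Set Φ(δ − 1.282) = 0.9; then δ − 1.282 = Φ⁻¹(0.9) = 1.282, giving δ = 2.563.
δ = d·√n ⇒ n = (δ/d)² = (2.563 / 0.4898)² = 27.38.
Round up to the next whole unit.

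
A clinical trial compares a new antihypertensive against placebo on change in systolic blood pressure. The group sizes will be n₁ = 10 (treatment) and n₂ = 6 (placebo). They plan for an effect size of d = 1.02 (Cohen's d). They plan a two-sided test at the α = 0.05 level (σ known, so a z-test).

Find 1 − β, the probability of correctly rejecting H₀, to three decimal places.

Power ≈ 0.506

Noncentrality parameter: δ = d / √(1/n₁ + 1/n₂) = 1.02 / √(1/10 + 1/6) = 1.9752
Critical value for a two-sided test at α = 0.05: z_{α/2} = 1.960.
Power = Φ(δ − 1.960) + Φ(−δ − 1.960) = Φ(0.015) + Φ(-3.935) = 0.5061 + 0.0000 = 0.5061.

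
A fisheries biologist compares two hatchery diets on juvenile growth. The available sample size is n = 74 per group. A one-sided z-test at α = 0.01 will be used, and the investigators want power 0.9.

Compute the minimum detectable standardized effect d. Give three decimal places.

d ≈ 0.593

Required noncentrality: δ = z_{0.01} + z_{0.10} = 2.326 + 1.282 = 3.608.
δ = d·√(n/2) ⇒ d = δ/√(n/2) = 3.608/√(74/2) = 0.5931.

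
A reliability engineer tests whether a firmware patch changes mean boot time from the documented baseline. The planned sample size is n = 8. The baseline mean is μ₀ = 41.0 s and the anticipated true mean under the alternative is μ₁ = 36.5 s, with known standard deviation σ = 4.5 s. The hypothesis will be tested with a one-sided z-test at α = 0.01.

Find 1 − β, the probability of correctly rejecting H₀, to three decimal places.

Power ≈ 0.692

Standardized effect: d = |μ₁ − μ₀| / σ = |36.5 − 41.0| / 4.5 = 1.0000
Noncentrality parameter: δ = d·√n = 1.0000 × √8 = 2.8284
Critical value for a one-sided test at α = 0.01: z_α = 2.326.
Power = P(Z > 2.326 − δ) = Φ(0.502) = 0.6922.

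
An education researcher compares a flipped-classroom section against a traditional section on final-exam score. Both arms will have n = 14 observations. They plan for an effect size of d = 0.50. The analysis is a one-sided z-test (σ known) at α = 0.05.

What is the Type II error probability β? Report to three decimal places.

Noncentrality parameter: δ = d·√(n/2) = 0.50 × √(14/2) = 1.3229
Critical value for a one-sided test at α = 0.05: z_α = 1.645.
Power = P(Z > 1.645 − δ) = Φ(-0.322) = 0.3737.
Type II error: β = 1 − power = 1 − 0.3737 = 0.6263.

β ≈ 0.626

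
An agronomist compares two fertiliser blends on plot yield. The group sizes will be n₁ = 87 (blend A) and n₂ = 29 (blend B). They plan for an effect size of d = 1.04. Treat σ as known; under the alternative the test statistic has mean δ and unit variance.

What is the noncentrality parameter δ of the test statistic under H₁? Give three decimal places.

δ = d / √(1/n₁ + 1/n₂) = 1.04 / √(1/87 + 1/29) = 4.8502

δ ≈ 4.850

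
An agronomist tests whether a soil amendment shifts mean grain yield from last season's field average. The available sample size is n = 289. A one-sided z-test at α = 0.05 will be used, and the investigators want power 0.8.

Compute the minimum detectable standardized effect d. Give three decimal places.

d ≈ 0.146

Need Φ(δ − 1.645) = 0.8, so δ = 1.645 + 0.842 = 2.486.
δ = d·√n ⇒ d = δ/√n = 2.486/√289 = 0.1463.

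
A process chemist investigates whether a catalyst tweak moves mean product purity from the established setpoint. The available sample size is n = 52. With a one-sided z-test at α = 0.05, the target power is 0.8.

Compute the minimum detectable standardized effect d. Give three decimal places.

d ≈ 0.345

Required noncentrality: δ = z_{0.05} + z_{0.20} = 1.645 + 0.842 = 2.486.
δ = d·√n ⇒ d = δ/√n = 2.486/√52 = 0.3448.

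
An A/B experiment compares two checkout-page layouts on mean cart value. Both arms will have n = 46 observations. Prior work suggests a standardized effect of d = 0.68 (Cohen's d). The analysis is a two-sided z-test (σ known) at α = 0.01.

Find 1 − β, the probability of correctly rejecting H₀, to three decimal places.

Power ≈ 0.753

Noncentrality parameter: δ = d·√(n/2) = 0.68 × √(46/2) = 3.2612
Two-sided α = 0.01 → critical value z_{0.005} = 2.576.
Power = Φ(δ − 2.576) + Φ(−δ − 2.576) = Φ(0.685) + Φ(-5.837) = 0.7534 + 0.0000 = 0.7534.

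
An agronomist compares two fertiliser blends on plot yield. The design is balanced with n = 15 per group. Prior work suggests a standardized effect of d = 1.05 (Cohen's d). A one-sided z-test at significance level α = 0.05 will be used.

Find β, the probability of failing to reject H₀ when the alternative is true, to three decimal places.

Noncentrality parameter: δ = d·√(n/2) = 1.05 × √(15/2) = 2.8755
One-sided α = 0.05 → critical value z_{0.05} = 1.645.
Power = P(Z > 1.645 − δ) = Φ(1.231) = 0.8908.
Type II error: β = 1 − power = 1 − 0.8908 = 0.1092.

β ≈ 0.109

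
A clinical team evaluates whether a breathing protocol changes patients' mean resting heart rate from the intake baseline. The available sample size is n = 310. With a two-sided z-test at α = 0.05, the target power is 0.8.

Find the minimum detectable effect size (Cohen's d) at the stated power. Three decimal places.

d ≈ 0.159

Required noncentrality: δ = z_{0.025} + z_{0.20} = 1.960 + 0.842 = 2.802.
(The second rejection-region term Φ(−δ − z_{α/2}) is negligible and dropped.)
δ = d·√n ⇒ d = δ/√n = 2.802/√310 = 0.1591.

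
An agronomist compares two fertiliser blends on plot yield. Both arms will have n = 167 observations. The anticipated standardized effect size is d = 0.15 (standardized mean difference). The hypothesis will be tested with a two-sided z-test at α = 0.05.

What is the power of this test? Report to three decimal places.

Noncentrality parameter: λ = d·√(n/2) = 0.15 × √(167/2) = 1.3707
Two-sided α = 0.05 → critical value z_{0.025} = 1.960.
Power = Φ(λ − 1.960) + Φ(−λ − 1.960) = Φ(-0.589) + Φ(-3.331) = 0.2778 + 0.0004 = 0.2783.

Power ≈ 0.278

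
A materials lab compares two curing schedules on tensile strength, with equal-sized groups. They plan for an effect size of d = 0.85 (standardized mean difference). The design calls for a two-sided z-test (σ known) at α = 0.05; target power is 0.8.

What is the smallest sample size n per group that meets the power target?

Set Φ(δ − 1.960) = 0.8; then δ − 1.960 = Φ⁻¹(0.8) = 0.842, giving δ = 2.802.
(For δ > 0 the lower-tail rejection region contributes negligibly to power, so the one-term inversion is standard.)
δ = d·√(n/2) ⇒ n = 2(δ/d)² = 2 × (2.802 / 0.85)² = 21.73.
Round up to the next whole unit.

n = 22 per group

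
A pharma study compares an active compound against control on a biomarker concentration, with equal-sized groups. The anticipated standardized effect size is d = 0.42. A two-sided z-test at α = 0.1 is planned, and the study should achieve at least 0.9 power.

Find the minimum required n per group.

Set Φ(δ − 1.645) = 0.9; then δ − 1.645 = Φ⁻¹(0.9) = 1.282, giving δ = 2.926.
(For δ > 0 the lower-tail rejection region contributes negligibly to power, so the one-term inversion is standard.)
δ = d·√(n/2) ⇒ n = 2(δ/d)² = 2 × (2.926 / 0.42)² = 97.10.
Rounding up, n = 98 per group.

n = 98 per group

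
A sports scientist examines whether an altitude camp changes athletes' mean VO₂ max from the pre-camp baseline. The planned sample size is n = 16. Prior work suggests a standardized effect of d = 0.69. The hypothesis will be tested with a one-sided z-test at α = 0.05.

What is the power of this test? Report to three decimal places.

Noncentrality parameter: δ = d·√n = 0.69 × √16 = 2.7600
One-sided α = 0.05 → critical value z_{0.05} = 1.645.
Power = P(Z > 1.645 − δ) = Φ(1.115) = 0.8676.

Power ≈ 0.868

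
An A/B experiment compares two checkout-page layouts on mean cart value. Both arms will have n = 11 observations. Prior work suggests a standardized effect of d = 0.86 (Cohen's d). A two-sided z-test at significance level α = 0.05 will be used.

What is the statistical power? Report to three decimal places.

Power ≈ 0.523

Noncentrality parameter: δ = d·√(n/2) = 0.86 × √(11/2) = 2.0169
Two-sided α = 0.05 → critical value z_{0.025} = 1.960.
Power = Φ(δ − 1.960) + Φ(−δ − 1.960) = Φ(0.057) + Φ(-3.977) = 0.5227 + 0.0000 = 0.5227.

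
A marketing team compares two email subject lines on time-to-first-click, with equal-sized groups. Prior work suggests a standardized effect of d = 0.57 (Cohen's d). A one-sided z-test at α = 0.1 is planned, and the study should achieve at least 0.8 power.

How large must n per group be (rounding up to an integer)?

For power 0.8 need Φ(δ − z_{0.1}) = 0.8, so δ = z_{0.1} + z_{0.20} = 1.282 + 0.842 = 2.123.
δ = d·√(n/2) ⇒ n = 2(δ/d)² = 2 × (2.123 / 0.57)² = 27.75.
Rounding up, n = 28 per group.

n = 28 per group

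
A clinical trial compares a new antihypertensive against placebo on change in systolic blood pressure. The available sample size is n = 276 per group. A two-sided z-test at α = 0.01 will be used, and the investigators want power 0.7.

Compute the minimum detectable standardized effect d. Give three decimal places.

d ≈ 0.264

Required noncentrality: δ = z_{0.005} + z_{0.30} = 2.576 + 0.524 = 3.100.
(The second rejection-region term Φ(−δ − z_{α/2}) is negligible and dropped.)
δ = d·√(n/2) ⇒ d = δ/√(n/2) = 3.100/√(276/2) = 0.2639.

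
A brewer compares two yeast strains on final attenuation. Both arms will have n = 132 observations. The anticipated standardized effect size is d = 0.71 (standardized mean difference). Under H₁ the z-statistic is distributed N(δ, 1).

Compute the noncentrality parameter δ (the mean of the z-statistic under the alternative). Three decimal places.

δ = d·√(n/2) = 0.71 × √(132/2) = 5.7681

δ ≈ 5.768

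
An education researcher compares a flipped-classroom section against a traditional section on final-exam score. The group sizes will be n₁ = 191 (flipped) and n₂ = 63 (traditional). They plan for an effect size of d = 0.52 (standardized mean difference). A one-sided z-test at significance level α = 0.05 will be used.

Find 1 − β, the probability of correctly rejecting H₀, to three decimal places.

Noncentrality parameter: δ = d / √(1/n₁ + 1/n₂) = 0.52 / √(1/191 + 1/63) = 3.5791
One-sided α = 0.05 → critical value z_{0.05} = 1.645.
Power = P(Z > 1.645 − δ) = Φ(1.934) = 0.9735.

Power ≈ 0.973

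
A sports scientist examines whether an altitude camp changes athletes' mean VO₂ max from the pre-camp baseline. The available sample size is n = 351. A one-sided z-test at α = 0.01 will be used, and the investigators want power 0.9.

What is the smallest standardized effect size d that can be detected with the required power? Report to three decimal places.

d ≈ 0.193

Required noncentrality: δ = z_{0.01} + z_{0.10} = 2.326 + 1.282 = 3.608.
δ = d·√n ⇒ d = δ/√n = 3.608/√351 = 0.1926.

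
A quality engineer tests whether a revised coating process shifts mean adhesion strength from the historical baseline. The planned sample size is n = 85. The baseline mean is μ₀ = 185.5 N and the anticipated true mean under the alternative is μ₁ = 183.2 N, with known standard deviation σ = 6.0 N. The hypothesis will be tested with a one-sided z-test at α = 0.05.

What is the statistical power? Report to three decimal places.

Standardized effect: d = |μ₁ − μ₀| / σ = |183.2 − 185.5| / 6.0 = 0.3833
Noncentrality parameter: δ = d·√n = 0.3833 × √85 = 3.5342
Critical value for a one-sided test at α = 0.05: z_α = 1.645.
Power = Φ(δ − 1.645) = Φ(1.889) = 0.9706.

Power ≈ 0.971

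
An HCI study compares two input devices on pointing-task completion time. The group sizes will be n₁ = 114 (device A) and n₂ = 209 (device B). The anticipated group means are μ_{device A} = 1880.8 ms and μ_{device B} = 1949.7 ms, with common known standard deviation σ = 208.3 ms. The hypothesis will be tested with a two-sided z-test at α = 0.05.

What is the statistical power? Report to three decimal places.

Power ≈ 0.811

Standardized effect: d = |μ_{device A} − μ_{device B}| / σ = |1880.8 − 1949.7| / 208.3 = 0.3308
Noncentrality parameter: δ = d / √(1/n₁ + 1/n₂) = 0.3308 / √(1/114 + 1/209) = 2.8409
Two-sided α = 0.05 → critical value z_{0.025} = 1.960.
Power = Φ(δ − 1.960) + Φ(−δ − 1.960) = Φ(0.881) + Φ(-4.801) = 0.8108 + 0.0000 = 0.8108.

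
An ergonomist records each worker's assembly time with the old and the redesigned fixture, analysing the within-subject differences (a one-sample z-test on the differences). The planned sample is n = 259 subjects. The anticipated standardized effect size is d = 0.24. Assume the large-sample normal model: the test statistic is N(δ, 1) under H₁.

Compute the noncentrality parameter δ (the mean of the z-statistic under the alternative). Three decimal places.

δ ≈ 3.862

δ = d·√n = 0.24 × √259 = 3.8624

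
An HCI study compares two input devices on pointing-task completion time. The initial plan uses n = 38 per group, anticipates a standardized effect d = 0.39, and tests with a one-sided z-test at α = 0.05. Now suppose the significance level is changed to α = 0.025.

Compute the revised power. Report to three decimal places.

δ = d·√(n/2) = 0.39 × √(38/2) = 1.7000 (unchanged). New critical value: z_{0.025} = 1.960.
Revised power = Φ(δ − 1.960) = Φ(-0.260) = 0.3974.

Power ≈ 0.397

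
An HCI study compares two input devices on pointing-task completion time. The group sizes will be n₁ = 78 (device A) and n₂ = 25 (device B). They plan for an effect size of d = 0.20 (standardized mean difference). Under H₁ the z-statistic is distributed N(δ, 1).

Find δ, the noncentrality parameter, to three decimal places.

δ ≈ 0.870

The noncentrality parameter scales effect size by the design's sample-size factor: δ = d / √(1/n₁ + 1/n₂) = 0.20 / √(1/78 + 1/25) = 0.8702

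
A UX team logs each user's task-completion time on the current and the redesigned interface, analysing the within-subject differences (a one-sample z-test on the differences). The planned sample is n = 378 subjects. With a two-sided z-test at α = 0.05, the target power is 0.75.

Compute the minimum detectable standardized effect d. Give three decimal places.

d ≈ 0.136

Need Φ(δ − 1.960) = 0.75, so δ = 1.960 + 0.674 = 2.634.
(Lower-tail contribution to power is negligible for δ > 0.)
δ = d·√n ⇒ d = δ/√n = 2.634/√378 = 0.1355.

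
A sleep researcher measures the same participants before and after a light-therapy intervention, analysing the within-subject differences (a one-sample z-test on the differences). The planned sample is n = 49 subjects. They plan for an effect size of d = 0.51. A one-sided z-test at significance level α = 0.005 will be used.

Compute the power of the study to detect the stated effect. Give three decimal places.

Power ≈ 0.840

Noncentrality parameter: δ = d·√n = 0.51 × √49 = 3.5700
Critical value for a one-sided test at α = 0.005: z_α = 2.576.
Power = P(Z > 2.576 − δ) = Φ(0.994) = 0.8399.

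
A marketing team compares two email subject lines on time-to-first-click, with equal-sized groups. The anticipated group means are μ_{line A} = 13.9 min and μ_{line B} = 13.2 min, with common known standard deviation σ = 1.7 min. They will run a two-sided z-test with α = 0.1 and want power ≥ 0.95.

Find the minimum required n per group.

n = 128 per group

Standardized effect: d = |μ_{line A} − μ_{line B}| / σ = |13.9 − 13.2| / 1.7 = 0.4118
Set Φ(δ − 1.645) = 0.95; then δ − 1.645 = Φ⁻¹(0.95) = 1.645, giving δ = 3.290.
(For δ > 0 the lower-tail rejection region contributes negligibly to power, so the one-term inversion is standard.)
δ = d·√(n/2) ⇒ n = 2(δ/d)² = 2 × (3.290 / 0.4118)² = 127.66.
Rounding up, n = 128 per group.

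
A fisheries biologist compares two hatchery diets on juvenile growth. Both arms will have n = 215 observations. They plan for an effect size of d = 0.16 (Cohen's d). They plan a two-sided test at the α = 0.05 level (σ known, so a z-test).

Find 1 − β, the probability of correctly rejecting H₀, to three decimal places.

Power ≈ 0.382

Noncentrality parameter: δ = d·√(n/2) = 0.16 × √(215/2) = 1.6589
Two-sided α = 0.05 → critical value z_{0.025} = 1.960.
Power = Φ(δ − 1.960) + Φ(−δ − 1.960) = Φ(-0.301) + Φ(-3.619) = 0.3817 + 0.0001 = 0.3818.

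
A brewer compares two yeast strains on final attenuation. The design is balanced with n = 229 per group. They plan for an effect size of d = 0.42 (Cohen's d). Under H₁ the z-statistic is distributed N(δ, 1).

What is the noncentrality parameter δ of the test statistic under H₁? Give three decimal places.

δ ≈ 4.494

δ = d·√(n/2) = 0.42 × √(229/2) = 4.4942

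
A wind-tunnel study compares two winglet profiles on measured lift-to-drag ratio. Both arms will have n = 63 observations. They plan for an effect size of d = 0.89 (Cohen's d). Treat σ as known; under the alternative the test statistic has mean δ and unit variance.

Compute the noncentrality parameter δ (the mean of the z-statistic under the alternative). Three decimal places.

δ = d·√(n/2) = 0.89 × √(63/2) = 4.9951

δ ≈ 4.995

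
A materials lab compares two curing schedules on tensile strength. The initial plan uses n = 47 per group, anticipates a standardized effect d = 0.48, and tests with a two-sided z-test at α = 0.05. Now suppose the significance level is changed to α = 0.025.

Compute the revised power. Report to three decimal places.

δ = d·√(n/2) = 0.48 × √(47/2) = 2.3269 (unchanged). New critical value: z_{0.0125} = 2.241.
Revised power = Φ(δ − 2.241) + Φ(−δ − 2.241) = Φ(0.085) + Φ(-4.568) = 0.5341 + 0.0000 = 0.5341.

Power ≈ 0.534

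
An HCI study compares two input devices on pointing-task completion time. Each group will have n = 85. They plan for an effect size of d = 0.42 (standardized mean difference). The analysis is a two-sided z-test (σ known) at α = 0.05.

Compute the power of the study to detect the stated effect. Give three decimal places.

Noncentrality parameter: δ = d·√(n/2) = 0.42 × √(85/2) = 2.7381
Critical value for a two-sided test at α = 0.05: z_{α/2} = 1.960.
Power = Φ(δ − 1.960) + Φ(−δ − 1.960) = Φ(0.778) + Φ(-4.698) = 0.7817 + 0.0000 = 0.7817.

Power ≈ 0.782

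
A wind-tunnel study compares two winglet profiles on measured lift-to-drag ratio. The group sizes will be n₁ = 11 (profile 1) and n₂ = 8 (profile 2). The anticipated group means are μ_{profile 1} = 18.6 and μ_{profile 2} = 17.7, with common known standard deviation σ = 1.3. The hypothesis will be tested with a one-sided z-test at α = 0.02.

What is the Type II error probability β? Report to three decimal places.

β ≈ 0.714

Standardized effect: d = |μ_{profile 1} − μ_{profile 2}| / σ = |18.6 − 17.7| / 1.3 = 0.6923
Noncentrality parameter: δ = d / √(1/n₁ + 1/n₂) = 0.6923 / √(1/11 + 1/8) = 1.4899
One-sided α = 0.02 → critical value z_{0.02} = 2.054.
Power = Φ(δ − 2.054) = Φ(-0.564) = 0.2864.
Type II error: β = 1 − power = 1 − 0.2864 = 0.7136.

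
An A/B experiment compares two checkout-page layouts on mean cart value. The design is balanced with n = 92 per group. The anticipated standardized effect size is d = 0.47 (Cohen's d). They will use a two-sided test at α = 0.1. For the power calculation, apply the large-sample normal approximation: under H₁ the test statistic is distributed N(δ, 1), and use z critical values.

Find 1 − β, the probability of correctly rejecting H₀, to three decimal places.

Power ≈ 0.939

Noncentrality parameter: δ = d·√(n/2) = 0.47 × √(92/2) = 3.1877
Two-sided α = 0.1 → critical value z_{0.05} = 1.645.
Power = Φ(δ − 1.645) + Φ(−δ − 1.645) = Φ(1.543) + Φ(-4.833) = 0.9386 + 0.0000 = 0.9386.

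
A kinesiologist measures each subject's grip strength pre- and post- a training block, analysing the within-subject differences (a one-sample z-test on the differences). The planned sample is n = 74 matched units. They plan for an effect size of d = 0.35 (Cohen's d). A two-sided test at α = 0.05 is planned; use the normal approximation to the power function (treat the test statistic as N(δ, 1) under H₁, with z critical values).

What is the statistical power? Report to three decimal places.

Noncentrality parameter: δ = d·√n = 0.35 × √74 = 3.0108
Critical value for a two-sided test at α = 0.05: z_{α/2} = 1.960.
Power = Φ(δ − 1.960) + Φ(−δ − 1.960) = Φ(1.051) + Φ(-4.971) = 0.8533 + 0.0000 = 0.8533.

Power ≈ 0.853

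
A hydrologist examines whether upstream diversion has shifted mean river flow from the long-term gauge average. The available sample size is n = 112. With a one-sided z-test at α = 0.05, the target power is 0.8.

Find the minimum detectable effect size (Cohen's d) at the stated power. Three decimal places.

Required noncentrality: δ = z_{0.05} + z_{0.20} = 1.645 + 0.842 = 2.486.
δ = d·√n ⇒ d = δ/√n = 2.486/√112 = 0.2349.

d ≈ 0.235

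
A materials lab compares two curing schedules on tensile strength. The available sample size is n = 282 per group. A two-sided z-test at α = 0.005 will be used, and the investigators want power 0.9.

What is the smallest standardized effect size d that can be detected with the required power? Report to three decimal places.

d ≈ 0.344

Required noncentrality: δ = z_{0.0025} + z_{0.10} = 2.807 + 1.282 = 4.089.
(The second rejection-region term Φ(−δ − z_{α/2}) is negligible and dropped.)
δ = d·√(n/2) ⇒ d = δ/√(n/2) = 4.089/√(282/2) = 0.3443.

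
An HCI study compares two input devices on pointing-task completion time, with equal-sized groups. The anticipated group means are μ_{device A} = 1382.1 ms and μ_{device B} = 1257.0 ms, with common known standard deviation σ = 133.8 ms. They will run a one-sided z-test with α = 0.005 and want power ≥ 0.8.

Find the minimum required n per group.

n = 27 per group

Standardized effect: d = |μ_{device A} − μ_{device B}| / σ = |1382.1 − 1257.0| / 133.8 = 0.9350
For power 0.8 need Φ(δ − z_{0.005}) = 0.8, so δ = z_{0.005} + z_{0.20} = 2.576 + 0.842 = 3.417.
δ = d·√(n/2) ⇒ n = 2(δ/d)² = 2 × (3.417 / 0.9350)² = 26.72.
Round up to the next whole unit.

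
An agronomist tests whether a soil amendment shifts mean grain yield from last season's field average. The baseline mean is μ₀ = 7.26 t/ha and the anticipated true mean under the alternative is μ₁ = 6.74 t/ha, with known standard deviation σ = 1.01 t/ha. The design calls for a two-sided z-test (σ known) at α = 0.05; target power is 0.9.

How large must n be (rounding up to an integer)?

Standardized effect: d = |μ₁ − μ₀| / σ = |6.74 − 7.26| / 1.01 = 0.5149
Set Φ(δ − 1.960) = 0.9; then δ − 1.960 = Φ⁻¹(0.9) = 1.282, giving δ = 3.242.
(Ignoring the negligible lower-tail rejection probability gives the usual closed-form inversion.)
δ = d·√n ⇒ n = (δ/d)² = (3.242 / 0.5149)² = 39.64.
Rounding up, n = 40.

n = 40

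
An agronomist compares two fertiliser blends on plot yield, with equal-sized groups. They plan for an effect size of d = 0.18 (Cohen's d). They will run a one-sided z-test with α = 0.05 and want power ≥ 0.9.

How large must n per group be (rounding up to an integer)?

n = 529 per group

For power 0.9 need Φ(δ − z_{0.05}) = 0.9, so δ = z_{0.05} + z_{0.10} = 1.645 + 1.282 = 2.926.
δ = d·√(n/2) ⇒ n = 2(δ/d)² = 2 × (2.926 / 0.18)² = 528.63.
Rounding up, n = 529 per group.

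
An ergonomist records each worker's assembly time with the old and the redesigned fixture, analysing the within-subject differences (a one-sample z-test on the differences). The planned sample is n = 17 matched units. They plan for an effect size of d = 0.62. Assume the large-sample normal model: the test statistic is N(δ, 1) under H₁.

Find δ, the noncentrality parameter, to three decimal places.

The noncentrality parameter scales effect size by the design's sample-size factor: δ = d·√n = 0.62 × √17 = 2.5563

δ ≈ 2.556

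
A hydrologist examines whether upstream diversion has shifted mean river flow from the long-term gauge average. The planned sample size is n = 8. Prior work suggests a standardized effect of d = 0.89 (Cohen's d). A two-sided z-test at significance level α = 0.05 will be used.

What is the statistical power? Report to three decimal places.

Power ≈ 0.711

Noncentrality parameter: δ = d·√n = 0.89 × √8 = 2.5173
Two-sided α = 0.05 → critical value z_{0.025} = 1.960.
Power = Φ(δ − 1.960) + Φ(−δ − 1.960) = Φ(0.557) + Φ(-4.477) = 0.7114 + 0.0000 = 0.7114.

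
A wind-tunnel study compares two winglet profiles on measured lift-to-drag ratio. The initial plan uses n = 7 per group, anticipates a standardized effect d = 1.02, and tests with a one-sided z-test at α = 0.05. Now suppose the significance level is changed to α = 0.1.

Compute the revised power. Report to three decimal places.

δ = d·√(n/2) = 1.02 × √(7/2) = 1.9082 (unchanged). New critical value: z_{0.1} = 1.282.
Revised power = Φ(δ − 1.282) = Φ(0.627) = 0.7346.

Power ≈ 0.735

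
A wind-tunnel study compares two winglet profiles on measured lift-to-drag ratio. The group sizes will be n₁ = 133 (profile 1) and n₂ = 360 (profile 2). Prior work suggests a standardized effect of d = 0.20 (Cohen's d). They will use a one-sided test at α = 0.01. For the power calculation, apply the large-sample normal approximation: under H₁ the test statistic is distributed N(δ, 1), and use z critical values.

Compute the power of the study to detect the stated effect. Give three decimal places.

Noncentrality parameter: δ = d / √(1/n₁ + 1/n₂) = 0.20 / √(1/133 + 1/360) = 1.9710
Critical value for a one-sided test at α = 0.01: z_α = 2.326.
Power = P(Z > 2.326 − δ) = Φ(-0.355) = 0.3612.

Power ≈ 0.361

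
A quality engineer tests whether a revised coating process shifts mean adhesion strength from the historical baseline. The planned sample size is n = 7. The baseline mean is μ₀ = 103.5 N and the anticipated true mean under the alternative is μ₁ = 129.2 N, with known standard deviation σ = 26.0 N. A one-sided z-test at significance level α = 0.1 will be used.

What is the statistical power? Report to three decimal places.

Power ≈ 0.909

Standardized effect: d = |μ₁ − μ₀| / σ = |129.2 − 103.5| / 26.0 = 0.9885
Noncentrality parameter: δ = d·√n = 0.9885 × √7 = 2.6152
One-sided α = 0.1 → critical value z_{0.1} = 1.282.
Power = P(Z > 1.282 − δ) = Φ(1.334) = 0.9088.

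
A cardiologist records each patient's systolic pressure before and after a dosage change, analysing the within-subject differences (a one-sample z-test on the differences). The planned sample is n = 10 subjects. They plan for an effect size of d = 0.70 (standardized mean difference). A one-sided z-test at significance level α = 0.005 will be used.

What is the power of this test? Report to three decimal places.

Noncentrality parameter: δ = d·√n = 0.70 × √10 = 2.2136
Critical value for a one-sided test at α = 0.005: z_α = 2.576.
Power = Φ(δ − 2.576) = Φ(-0.362) = 0.3586.

Power ≈ 0.359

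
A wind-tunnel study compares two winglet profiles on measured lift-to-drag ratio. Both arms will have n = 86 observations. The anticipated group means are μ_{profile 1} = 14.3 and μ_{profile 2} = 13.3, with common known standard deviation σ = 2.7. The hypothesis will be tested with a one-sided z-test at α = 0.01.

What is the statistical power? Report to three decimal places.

Standardized effect: d = |μ_{profile 1} − μ_{profile 2}| / σ = |14.3 − 13.3| / 2.7 = 0.3704
Noncentrality parameter: δ = d·√(n/2) = 0.3704 × √(86/2) = 2.4287
Critical value for a one-sided test at α = 0.01: z_α = 2.326.
Power = Φ(δ − 2.326) = Φ(0.102) = 0.5408.

Power ≈ 0.541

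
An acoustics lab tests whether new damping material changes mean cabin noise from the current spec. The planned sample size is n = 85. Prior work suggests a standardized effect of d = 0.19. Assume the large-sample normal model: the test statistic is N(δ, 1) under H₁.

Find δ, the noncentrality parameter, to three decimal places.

δ ≈ 1.752

The noncentrality parameter scales effect size by the design's sample-size factor: δ = d·√n = 0.19 × √85 = 1.7517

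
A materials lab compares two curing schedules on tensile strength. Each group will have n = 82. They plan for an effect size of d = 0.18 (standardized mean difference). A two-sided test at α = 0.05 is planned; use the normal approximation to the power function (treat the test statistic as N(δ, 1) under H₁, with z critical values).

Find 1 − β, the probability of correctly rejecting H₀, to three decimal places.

Noncentrality parameter: δ = d·√(n/2) = 0.18 × √(82/2) = 1.1526
Two-sided α = 0.05 → critical value z_{0.025} = 1.960.
Power = Φ(δ − 1.960) + Φ(−δ − 1.960) = Φ(-0.807) + Φ(-3.113) = 0.2097 + 0.0009 = 0.2106.

Power ≈ 0.211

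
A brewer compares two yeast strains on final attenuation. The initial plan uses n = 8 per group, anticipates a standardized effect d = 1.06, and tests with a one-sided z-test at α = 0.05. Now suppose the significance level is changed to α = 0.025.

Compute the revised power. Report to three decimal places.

δ = d·√(n/2) = 1.06 × √(8/2) = 2.1200 (unchanged). New critical value: z_{0.025} = 1.960.
Revised power = Φ(δ − 1.960) = Φ(0.160) = 0.5636.

Power ≈ 0.564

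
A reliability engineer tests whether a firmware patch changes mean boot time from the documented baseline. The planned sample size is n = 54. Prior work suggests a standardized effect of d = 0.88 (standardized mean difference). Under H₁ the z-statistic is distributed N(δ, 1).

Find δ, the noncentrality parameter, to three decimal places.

δ ≈ 6.467

The noncentrality parameter scales effect size by the design's sample-size factor: δ = d·√n = 0.88 × √54 = 6.4667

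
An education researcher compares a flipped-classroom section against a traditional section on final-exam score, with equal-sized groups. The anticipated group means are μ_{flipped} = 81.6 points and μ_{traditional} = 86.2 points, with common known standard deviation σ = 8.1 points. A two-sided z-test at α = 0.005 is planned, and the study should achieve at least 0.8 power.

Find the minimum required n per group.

Standardized effect: d = |μ_{flipped} − μ_{traditional}| / σ = |81.6 − 86.2| / 8.1 = 0.5679
For power 0.8 need Φ(δ − z_{0.0025}) = 0.8, so δ = z_{0.0025} + z_{0.20} = 2.807 + 0.842 = 3.649.
(For δ > 0 the lower-tail rejection region contributes negligibly to power, so the one-term inversion is standard.)
δ = d·√(n/2) ⇒ n = 2(δ/d)² = 2 × (3.649 / 0.5679)² = 82.56.
Rounding up, n = 83 per group.

n = 83 per group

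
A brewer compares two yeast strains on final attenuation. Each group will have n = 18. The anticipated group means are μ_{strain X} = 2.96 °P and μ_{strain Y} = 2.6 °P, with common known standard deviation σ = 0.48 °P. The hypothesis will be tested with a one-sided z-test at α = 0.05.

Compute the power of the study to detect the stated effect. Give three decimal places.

Power ≈ 0.727

Standardized effect: d = |μ_{strain X} − μ_{strain Y}| / σ = |2.96 − 2.6| / 0.48 = 0.7500
Noncentrality parameter: δ = d·√(n/2) = 0.7500 × √(18/2) = 2.2500
Critical value for a one-sided test at α = 0.05: z_α = 1.645.
Power = Φ(δ − 1.645) = Φ(0.605) = 0.7275.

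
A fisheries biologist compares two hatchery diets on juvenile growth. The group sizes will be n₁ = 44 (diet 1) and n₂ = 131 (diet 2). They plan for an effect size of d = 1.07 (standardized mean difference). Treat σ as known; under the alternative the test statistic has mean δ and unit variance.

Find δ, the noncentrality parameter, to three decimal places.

The noncentrality parameter scales effect size by the design's sample-size factor: δ = d / √(1/n₁ + 1/n₂) = 1.07 / √(1/44 + 1/131) = 6.1408

δ ≈ 6.141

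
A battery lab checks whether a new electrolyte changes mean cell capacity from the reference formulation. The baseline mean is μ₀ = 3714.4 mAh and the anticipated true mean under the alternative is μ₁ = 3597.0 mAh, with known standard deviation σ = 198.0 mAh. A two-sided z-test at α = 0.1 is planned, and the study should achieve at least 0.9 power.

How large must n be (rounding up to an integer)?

Standardized effect: d = |μ₁ − μ₀| / σ = |3597.0 − 3714.4| / 198.0 = 0.5929
For power 0.9 need Φ(δ − z_{0.05}) = 0.9, so δ = z_{0.05} + z_{0.10} = 1.645 + 1.282 = 2.926.
(For δ > 0 the lower-tail rejection region contributes negligibly to power, so the one-term inversion is standard.)
δ = d·√n ⇒ n = (δ/d)² = (2.926 / 0.5929)² = 24.36.
Round up to the next whole unit.

n = 25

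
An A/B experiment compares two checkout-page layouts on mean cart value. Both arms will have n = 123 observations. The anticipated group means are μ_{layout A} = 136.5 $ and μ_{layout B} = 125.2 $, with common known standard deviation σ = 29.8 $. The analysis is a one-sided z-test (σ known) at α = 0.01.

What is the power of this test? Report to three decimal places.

Standardized effect: d = |μ_{layout A} − μ_{layout B}| / σ = |136.5 − 125.2| / 29.8 = 0.3792
Noncentrality parameter: δ = d·√(n/2) = 0.3792 × √(123/2) = 2.9737
Critical value for a one-sided test at α = 0.01: z_α = 2.326.
Power = Φ(δ − 2.326) = Φ(0.647) = 0.7413.

Power ≈ 0.741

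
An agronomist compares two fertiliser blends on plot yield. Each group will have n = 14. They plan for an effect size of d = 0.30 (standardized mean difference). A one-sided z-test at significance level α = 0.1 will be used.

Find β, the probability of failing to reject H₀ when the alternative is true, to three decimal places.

β ≈ 0.687

Noncentrality parameter: δ = d·√(n/2) = 0.30 × √(14/2) = 0.7937
One-sided α = 0.1 → critical value z_{0.1} = 1.282.
Power = P(Z > 1.282 − δ) = Φ(-0.488) = 0.3128.
Type II error: β = 1 − power = 1 − 0.3128 = 0.6872.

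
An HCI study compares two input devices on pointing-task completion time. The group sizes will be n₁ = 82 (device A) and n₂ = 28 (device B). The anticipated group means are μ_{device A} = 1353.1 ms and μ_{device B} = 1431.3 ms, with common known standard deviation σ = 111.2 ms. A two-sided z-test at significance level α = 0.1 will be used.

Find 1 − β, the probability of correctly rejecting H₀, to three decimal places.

Standardized effect: d = |μ_{device A} − μ_{device B}| / σ = |1353.1 − 1431.3| / 111.2 = 0.7032
Noncentrality parameter: δ = d / √(1/n₁ + 1/n₂) = 0.7032 / √(1/82 + 1/28) = 3.2129
Critical value for a two-sided test at α = 0.1: z_{α/2} = 1.645.
Power = Φ(δ − 1.645) + Φ(−δ − 1.645) = Φ(1.568) + Φ(-4.858) = 0.9416 + 0.0000 = 0.9416.

Power ≈ 0.942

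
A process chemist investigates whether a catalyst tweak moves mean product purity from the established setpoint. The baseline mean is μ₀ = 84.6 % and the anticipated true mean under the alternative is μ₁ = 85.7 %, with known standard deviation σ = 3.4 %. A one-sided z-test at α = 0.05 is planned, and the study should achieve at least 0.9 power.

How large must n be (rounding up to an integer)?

n = 82

Standardized effect: d = |μ₁ − μ₀| / σ = |85.7 − 84.6| / 3.4 = 0.3235
Set Φ(δ − 1.645) = 0.9; then δ − 1.645 = Φ⁻¹(0.9) = 1.282, giving δ = 2.926.
δ = d·√n ⇒ n = (δ/d)² = (2.926 / 0.3235)² = 81.82.
Round up to the next whole unit.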